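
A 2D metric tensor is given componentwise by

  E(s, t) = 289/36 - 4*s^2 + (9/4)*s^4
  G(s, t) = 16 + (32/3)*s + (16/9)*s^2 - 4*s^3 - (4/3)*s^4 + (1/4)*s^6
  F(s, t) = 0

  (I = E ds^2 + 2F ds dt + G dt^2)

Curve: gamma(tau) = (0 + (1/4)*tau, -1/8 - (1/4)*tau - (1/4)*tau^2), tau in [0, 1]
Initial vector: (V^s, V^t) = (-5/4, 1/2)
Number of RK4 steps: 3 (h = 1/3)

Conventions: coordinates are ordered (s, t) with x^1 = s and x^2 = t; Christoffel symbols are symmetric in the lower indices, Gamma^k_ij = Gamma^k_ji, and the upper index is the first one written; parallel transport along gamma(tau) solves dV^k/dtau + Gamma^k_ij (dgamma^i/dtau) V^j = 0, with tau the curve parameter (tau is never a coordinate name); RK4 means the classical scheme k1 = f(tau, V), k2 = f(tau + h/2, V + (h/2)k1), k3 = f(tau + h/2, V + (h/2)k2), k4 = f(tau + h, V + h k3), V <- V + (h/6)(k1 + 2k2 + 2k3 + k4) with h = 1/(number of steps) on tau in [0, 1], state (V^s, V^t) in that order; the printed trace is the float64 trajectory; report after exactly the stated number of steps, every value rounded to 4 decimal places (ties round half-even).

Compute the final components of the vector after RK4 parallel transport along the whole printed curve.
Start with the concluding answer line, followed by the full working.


Answer: V^s = -1.3991, V^t = 0.2637

gamma'(tau) = (1/4, -1/4 - (1/2)*tau); f(tau, V)^k = -Gamma^k_ij(gamma(tau)) gamma'^i(tau) V^j; h = 1/3; intermediate values shown to 6 dp
curve data and Christoffel symbols at the stage parameters:
  tau = 0.000000: gamma = (0.000000, -0.125000), gamma' = (0.250000, -0.250000); Gamma_sss = 0.000000, Gamma_sst = 0.000000, Gamma_stt = -0.664360, Gamma_tss = 0.000000, Gamma_tst = 0.333333, Gamma_ttt = 0.000000
  tau = 0.166667: gamma = (0.041667, -0.173611), gamma' = (0.250000, -0.333333); Gamma_sss = -0.020739, Gamma_sst = 0.000000, Gamma_stt = -0.672847, Gamma_tss = 0.000000, Gamma_tst = 0.328128, Gamma_ttt = 0.000000
  tau = 0.333333: gamma = (0.083333, -0.236111), gamma' = (0.250000, -0.416667); Gamma_sss = -0.041341, Gamma_sst = 0.000000, Gamma_stt = -0.679775, Gamma_tss = 0.000000, Gamma_tst = 0.321813, Gamma_ttt = 0.000000
  tau = 0.500000: gamma = (0.125000, -0.312500), gamma' = (0.250000, -0.500000); Gamma_sss = -0.061665, Gamma_sst = 0.000000, Gamma_stt = -0.685004, Gamma_tss = 0.000000, Gamma_tst = 0.314449, Gamma_ttt = 0.000000
  tau = 0.666667: gamma = (0.166667, -0.402778), gamma' = (0.250000, -0.583333); Gamma_sss = -0.081561, Gamma_sst = 0.000000, Gamma_stt = -0.688360, Gamma_tss = 0.000000, Gamma_tst = 0.306089, Gamma_ttt = 0.000000
  tau = 0.833333: gamma = (0.208333, -0.506944), gamma' = (0.250000, -0.666667); Gamma_sss = -0.100866, Gamma_sst = 0.000000, Gamma_stt = -0.689640, Gamma_tss = 0.000000, Gamma_tst = 0.296783, Gamma_ttt = 0.000000
  tau = 1.000000: gamma = (0.250000, -0.625000), gamma' = (0.250000, -0.750000); Gamma_sss = -0.119396, Gamma_sst = 0.000000, Gamma_stt = -0.688602, Gamma_tss = 0.000000, Gamma_tst = 0.286574, Gamma_ttt = 0.000000
step 0: V^s = -1.2500, V^t = 0.5000
step 1: k1 = (-0.083045, -0.145833), k2 = (-0.113242, -0.177256), k3 = (-0.112094, -0.177377), k4 = (-0.138178, -0.208091); V <- V + (h/6)(k1 + 2k2 + 2k3 + k4): V^s = -1.2873, V^t = 0.4409
step 2: k1 = (-0.138195, -0.208091), k2 = (-0.159343, -0.237957), k3 = (-0.157692, -0.238120), k4 = (-0.172503, -0.266908); V <- V + (h/6)(k1 + 2k2 + 2k3 + k4): V^s = -1.3398, V^t = 0.3616
step 3: k1 = (-0.172536, -0.266900), k2 = (-0.180330, -0.294311), k3 = (-0.178262, -0.294229), k4 = (-0.177888, -0.319622); V <- V + (h/6)(k1 + 2k2 + 2k3 + k4): V^s = -1.3991, V^t = 0.2637


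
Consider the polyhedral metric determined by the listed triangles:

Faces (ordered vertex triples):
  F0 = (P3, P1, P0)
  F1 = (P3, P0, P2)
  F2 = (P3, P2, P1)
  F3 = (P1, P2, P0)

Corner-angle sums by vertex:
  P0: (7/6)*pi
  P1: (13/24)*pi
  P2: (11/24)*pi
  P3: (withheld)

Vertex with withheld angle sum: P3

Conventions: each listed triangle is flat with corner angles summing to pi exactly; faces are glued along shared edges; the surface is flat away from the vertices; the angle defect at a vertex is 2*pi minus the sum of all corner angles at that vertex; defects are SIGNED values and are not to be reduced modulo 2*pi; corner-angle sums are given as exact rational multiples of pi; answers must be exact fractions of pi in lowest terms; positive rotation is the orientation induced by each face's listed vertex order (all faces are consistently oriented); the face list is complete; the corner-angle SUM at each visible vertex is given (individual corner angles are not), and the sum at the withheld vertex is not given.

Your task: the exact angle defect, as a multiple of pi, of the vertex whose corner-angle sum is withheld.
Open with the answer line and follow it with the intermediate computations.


Answer: defect(P3) = pi/6

V = 4, E = 6, F = 4; chi = V - E + F = 2
Gauss-Bonnet: total defect = 2*pi*chi = 4*pi; visible defects sum to (23/6)*pi


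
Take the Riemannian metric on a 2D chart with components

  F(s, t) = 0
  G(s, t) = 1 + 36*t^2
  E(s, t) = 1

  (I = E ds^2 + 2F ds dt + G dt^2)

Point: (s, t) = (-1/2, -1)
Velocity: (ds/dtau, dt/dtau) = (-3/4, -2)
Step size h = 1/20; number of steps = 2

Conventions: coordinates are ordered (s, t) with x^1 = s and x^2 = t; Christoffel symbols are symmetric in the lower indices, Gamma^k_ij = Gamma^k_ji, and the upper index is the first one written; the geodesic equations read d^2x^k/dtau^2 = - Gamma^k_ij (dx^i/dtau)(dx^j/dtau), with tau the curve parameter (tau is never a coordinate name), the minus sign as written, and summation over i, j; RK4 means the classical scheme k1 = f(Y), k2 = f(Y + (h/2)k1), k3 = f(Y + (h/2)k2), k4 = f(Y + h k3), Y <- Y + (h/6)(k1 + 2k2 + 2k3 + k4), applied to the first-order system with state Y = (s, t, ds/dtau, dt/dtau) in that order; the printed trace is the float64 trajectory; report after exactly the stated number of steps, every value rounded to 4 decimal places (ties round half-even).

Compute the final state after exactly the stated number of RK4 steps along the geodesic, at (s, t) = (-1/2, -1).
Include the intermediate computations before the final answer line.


f(Y) = (ds/dtau, dt/dtau, -Gamma^s_ij Y'^i Y'^j, -Gamma^t_ij Y'^i Y'^j) with the Gammas evaluated at the stage position; h = 0.050000; intermediate values shown to 6 dp
step 0: s = -0.5000, t = -1.0000, ds/dtau = -0.7500, dt/dtau = -2.0000
step 1:
  k1: at (s, t) = (-0.500000, -1.000000), (ds/dtau, dt/dtau) = (-0.750000, -2.000000); Gamma_sss = 0.000000, Gamma_sst = 0.000000, Gamma_stt = 0.000000, Gamma_tss = 0.000000, Gamma_tst = 0.000000, Gamma_ttt = -0.972973; k1 = (-0.750000, -2.000000, 0.000000, 3.891892)
  k2: at (s, t) = (-0.518750, -1.050000), (ds/dtau, dt/dtau) = (-0.750000, -1.902703); Gamma_sss = 0.000000, Gamma_sst = 0.000000, Gamma_stt = 0.000000, Gamma_tss = 0.000000, Gamma_tst = 0.000000, Gamma_ttt = -0.928975; k2 = (-0.750000, -1.902703, 0.000000, 3.363148)
  k3: at (s, t) = (-0.518750, -1.047568), (ds/dtau, dt/dtau) = (-0.750000, -1.915921); Gamma_sss = 0.000000, Gamma_sst = 0.000000, Gamma_stt = 0.000000, Gamma_tss = 0.000000, Gamma_tst = 0.000000, Gamma_ttt = -0.931026; k3 = (-0.750000, -1.915921, 0.000000, 3.417567)
  k4: at (s, t) = (-0.537500, -1.095796), (ds/dtau, dt/dtau) = (-0.750000, -1.829122); Gamma_sss = 0.000000, Gamma_sst = 0.000000, Gamma_stt = 0.000000, Gamma_tss = 0.000000, Gamma_tst = 0.000000, Gamma_ttt = -0.891945; k4 = (-0.750000, -1.829122, 0.000000, 2.984168)
  Y <- Y + (h/6)(k1 + 2k2 + 2k3 + k4): s = -0.5375, t = -1.0956, ds/dtau = -0.7500, dt/dtau = -1.8297
step 2:
  k1: at (s, t) = (-0.537500, -1.095553), (ds/dtau, dt/dtau) = (-0.750000, -1.829688); Gamma_sss = 0.000000, Gamma_sst = 0.000000, Gamma_stt = 0.000000, Gamma_tss = 0.000000, Gamma_tst = 0.000000, Gamma_ttt = -0.892134; k1 = (-0.750000, -1.829688, 0.000000, 2.986647)
  k2: at (s, t) = (-0.556250, -1.141295), (ds/dtau, dt/dtau) = (-0.750000, -1.755021); Gamma_sss = 0.000000, Gamma_sst = 0.000000, Gamma_stt = 0.000000, Gamma_tss = 0.000000, Gamma_tst = 0.000000, Gamma_ttt = -0.857902; k2 = (-0.750000, -1.755021, 0.000000, 2.642425)
  k3: at (s, t) = (-0.556250, -1.139429), (ds/dtau, dt/dtau) = (-0.750000, -1.763627); Gamma_sss = 0.000000, Gamma_sst = 0.000000, Gamma_stt = 0.000000, Gamma_tss = 0.000000, Gamma_tst = 0.000000, Gamma_ttt = -0.859249; k3 = (-0.750000, -1.763627, 0.000000, 2.672590)
  k4: at (s, t) = (-0.575000, -1.183734), (ds/dtau, dt/dtau) = (-0.750000, -1.696058); Gamma_sss = 0.000000, Gamma_sst = 0.000000, Gamma_stt = 0.000000, Gamma_tss = 0.000000, Gamma_tst = 0.000000, Gamma_ttt = -0.828363; k4 = (-0.750000, -1.696058, 0.000000, 2.382879)
  Y <- Y + (h/6)(k1 + 2k2 + 2k3 + k4): s = -0.5750, t = -1.1836, ds/dtau = -0.7500, dt/dtau = -1.6964

Answer: s = -0.5750, t = -1.1836, ds/dtau = -0.7500, dt/dtau = -1.6964


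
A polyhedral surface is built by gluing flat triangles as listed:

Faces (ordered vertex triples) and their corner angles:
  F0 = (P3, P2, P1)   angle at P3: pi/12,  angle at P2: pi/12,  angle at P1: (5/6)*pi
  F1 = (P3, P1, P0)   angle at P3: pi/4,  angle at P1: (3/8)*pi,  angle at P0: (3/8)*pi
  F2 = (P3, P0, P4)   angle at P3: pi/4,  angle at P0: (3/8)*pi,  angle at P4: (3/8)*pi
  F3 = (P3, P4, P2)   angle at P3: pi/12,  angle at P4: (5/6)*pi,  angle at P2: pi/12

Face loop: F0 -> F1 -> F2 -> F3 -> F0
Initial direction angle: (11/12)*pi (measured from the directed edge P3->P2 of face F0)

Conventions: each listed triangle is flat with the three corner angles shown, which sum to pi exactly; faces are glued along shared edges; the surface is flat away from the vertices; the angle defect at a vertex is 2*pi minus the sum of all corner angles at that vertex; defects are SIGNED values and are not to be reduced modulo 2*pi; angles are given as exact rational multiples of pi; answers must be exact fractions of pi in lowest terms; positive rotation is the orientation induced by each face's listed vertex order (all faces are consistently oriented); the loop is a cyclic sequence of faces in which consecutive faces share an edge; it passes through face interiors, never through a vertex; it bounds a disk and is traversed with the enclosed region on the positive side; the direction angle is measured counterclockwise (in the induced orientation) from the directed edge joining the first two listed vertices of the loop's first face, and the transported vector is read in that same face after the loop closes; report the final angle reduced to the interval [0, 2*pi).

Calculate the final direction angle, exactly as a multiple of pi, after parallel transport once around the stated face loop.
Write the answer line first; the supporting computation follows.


Answer: final direction angle = pi/4

enclosed vertex P3: corner angles sum to (2/3)*pi, defect = 2*pi - (2/3)*pi = (4/3)*pi
by Gauss-Bonnet the loop rotates the vector by the enclosed defect sum (positive orientation, mod 2*pi)
final angle = (11/12)*pi + (4/3)*pi = pi/4 (mod 2*pi)


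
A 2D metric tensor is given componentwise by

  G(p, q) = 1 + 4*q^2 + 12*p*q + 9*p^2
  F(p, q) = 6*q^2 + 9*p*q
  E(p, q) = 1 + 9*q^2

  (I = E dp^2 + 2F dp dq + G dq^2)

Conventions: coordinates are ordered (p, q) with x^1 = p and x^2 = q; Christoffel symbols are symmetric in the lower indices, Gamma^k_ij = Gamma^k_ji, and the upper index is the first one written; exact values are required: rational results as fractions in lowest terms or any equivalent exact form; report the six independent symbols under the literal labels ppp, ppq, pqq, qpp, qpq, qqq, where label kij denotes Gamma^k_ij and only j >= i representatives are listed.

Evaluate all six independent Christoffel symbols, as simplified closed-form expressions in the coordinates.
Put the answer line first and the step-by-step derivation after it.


Answer: Gamma_ppp = 0, Gamma_ppq = 9*q/(9*p^2 + 12*p*q + 13*q^2 + 1), Gamma_pqq = 6*q/(9*p^2 + 12*p*q + 13*q^2 + 1), Gamma_qpp = 0, Gamma_qpq = (9*p + 6*q)/(9*p^2 + 12*p*q + 13*q^2 + 1), Gamma_qqq = (6*p + 4*q)/(9*p^2 + 12*p*q + 13*q^2 + 1)

E = 1 + 9*q^2; F = 6*q^2 + 9*p*q; G = 1 + 4*q^2 + 12*p*q + 9*p^2
Gamma^k_ij = (1/2) g^{kl} (d_i g_jl + d_j g_il - d_l g_ij), with g^inv = (1/(EG-F^2)) [[G, -F], [-F, E]]
first partials: E_p = 0, E_q = 18*q, F_p = 9*q, F_q = 12*q + 9*p, G_p = 12*q + 18*p, G_q = 8*q + 12*p
D = EG - F^2 = 1 + 13*q^2 + 12*p*q + 9*p^2
expanded: Gamma^p_pp = (G E_p - 2F F_p + F E_q)/(2D), Gamma^p_pq = (G E_q - F G_p)/(2D), Gamma^p_qq = (2G F_q - G G_p - F G_q)/(2D), Gamma^q_pp = (2E F_p - E E_q - F E_p)/(2D), Gamma^q_pq = (E G_p - F E_q)/(2D), Gamma^q_qq = (E G_q - 2F F_q + F G_p)/(2D); substitute and cancel common factors


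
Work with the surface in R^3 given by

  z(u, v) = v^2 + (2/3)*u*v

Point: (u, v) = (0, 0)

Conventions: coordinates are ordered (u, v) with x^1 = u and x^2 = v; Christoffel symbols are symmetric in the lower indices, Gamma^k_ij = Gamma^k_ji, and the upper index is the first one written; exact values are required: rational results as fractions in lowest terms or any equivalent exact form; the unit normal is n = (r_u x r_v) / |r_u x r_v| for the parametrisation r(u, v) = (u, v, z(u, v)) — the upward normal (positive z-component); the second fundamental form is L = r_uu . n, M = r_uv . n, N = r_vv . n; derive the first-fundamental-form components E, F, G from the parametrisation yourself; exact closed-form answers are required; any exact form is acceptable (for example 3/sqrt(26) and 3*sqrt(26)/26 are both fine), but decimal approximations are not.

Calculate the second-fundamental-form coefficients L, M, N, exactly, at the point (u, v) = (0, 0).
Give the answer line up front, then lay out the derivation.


Answer: L = 0, M = 2/3, N = 2

z_u = 0, z_v = 0, z_uu = 0, z_uv = 2/3, z_vv = 2
E = 1, F = 0, G = 1; answer radicand W^2 = 1
unnormalised second-form numerators: l = 0, m = 2/3, n = 2; L = l/sqrt(1), and similarly M = m/sqrt(W^2), N = n/sqrt(W^2)


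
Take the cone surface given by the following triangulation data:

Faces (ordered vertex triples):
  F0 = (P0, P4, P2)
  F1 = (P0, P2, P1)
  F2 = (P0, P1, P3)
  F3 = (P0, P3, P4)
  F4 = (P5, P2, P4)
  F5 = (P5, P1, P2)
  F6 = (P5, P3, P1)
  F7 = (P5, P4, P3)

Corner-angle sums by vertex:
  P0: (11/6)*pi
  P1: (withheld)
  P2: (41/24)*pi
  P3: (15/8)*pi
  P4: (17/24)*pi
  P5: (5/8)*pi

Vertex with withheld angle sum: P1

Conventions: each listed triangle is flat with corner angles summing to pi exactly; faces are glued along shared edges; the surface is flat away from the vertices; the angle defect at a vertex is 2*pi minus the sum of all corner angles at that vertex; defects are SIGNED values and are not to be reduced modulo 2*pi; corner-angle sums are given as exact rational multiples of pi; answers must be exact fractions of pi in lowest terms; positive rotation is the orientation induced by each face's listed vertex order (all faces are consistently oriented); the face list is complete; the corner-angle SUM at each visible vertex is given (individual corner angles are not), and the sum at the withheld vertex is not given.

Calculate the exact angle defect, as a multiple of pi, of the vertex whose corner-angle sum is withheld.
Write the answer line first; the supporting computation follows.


Answer: defect(P1) = (3/4)*pi

V = 6, E = 12, F = 8; chi = V - E + F = 2
Gauss-Bonnet: total defect = 2*pi*chi = 4*pi; visible defects sum to (13/4)*pi


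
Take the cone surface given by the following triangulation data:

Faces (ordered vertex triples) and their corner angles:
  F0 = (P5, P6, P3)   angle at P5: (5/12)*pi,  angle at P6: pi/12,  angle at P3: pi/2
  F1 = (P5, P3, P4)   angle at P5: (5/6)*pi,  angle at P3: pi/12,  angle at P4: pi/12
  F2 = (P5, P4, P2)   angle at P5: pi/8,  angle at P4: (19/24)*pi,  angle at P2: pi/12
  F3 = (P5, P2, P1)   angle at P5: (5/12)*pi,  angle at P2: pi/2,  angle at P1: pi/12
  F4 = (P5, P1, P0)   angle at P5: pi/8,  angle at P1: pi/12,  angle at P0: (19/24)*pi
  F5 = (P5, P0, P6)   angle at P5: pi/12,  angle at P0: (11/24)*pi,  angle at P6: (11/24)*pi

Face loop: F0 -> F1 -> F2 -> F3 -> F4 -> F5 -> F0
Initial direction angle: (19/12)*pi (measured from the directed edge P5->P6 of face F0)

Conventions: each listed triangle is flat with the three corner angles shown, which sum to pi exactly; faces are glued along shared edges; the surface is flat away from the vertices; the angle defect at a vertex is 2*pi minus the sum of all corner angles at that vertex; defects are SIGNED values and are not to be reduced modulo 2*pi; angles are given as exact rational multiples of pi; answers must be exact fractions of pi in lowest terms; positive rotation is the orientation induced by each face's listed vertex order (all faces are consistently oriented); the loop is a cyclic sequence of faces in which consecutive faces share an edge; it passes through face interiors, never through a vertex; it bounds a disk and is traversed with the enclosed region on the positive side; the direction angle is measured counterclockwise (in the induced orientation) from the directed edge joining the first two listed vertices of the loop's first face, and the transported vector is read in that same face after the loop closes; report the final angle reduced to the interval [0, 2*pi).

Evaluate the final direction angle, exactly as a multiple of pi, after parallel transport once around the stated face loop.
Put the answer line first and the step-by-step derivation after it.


Answer: final direction angle = (19/12)*pi

enclosed vertex P5: corner angles sum to 2*pi, defect = 2*pi - 2*pi = 0
final direction = starting direction + enclosed defect total, reduced mod 2*pi (induced orientation)
final angle = (19/12)*pi + 0 = (19/12)*pi (mod 2*pi)


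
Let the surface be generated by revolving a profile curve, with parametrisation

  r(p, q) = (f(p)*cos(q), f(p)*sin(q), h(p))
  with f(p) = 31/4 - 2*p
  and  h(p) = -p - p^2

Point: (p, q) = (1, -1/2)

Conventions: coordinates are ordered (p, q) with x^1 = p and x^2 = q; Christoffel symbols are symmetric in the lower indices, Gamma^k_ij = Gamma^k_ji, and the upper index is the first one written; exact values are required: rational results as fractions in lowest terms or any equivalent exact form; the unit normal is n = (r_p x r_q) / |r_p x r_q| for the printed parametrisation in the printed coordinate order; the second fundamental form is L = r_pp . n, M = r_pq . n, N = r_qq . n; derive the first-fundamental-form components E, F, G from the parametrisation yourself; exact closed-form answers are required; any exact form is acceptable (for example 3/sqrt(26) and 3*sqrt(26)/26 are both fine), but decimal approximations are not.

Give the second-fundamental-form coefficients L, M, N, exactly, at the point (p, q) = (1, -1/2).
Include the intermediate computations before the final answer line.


f = 23/4, f' = -2, f'' = 0, h' = -3, h'' = -2
E = 13, F = 0, G = 529/16; answer radicand W^2 = 13
unnormalised second-form numerators: l = 4, m = 0, n = -69/4; L = l/sqrt(13), and similarly M = m/sqrt(W^2), N = n/sqrt(W^2)

Answer: L = 4*sqrt(13)/13, M = 0, N = -69*sqrt(13)/52


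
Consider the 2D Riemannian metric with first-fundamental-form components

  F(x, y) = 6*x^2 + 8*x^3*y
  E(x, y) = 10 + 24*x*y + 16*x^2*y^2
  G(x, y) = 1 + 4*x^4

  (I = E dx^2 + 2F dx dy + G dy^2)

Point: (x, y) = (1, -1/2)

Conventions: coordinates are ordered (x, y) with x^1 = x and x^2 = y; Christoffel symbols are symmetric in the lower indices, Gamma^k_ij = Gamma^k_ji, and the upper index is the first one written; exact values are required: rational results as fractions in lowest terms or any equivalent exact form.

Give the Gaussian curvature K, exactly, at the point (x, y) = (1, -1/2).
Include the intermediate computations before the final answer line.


E = 2, F = 2, G = 5, EG - F^2 = 6 at the point
E_x = -4, E_y = 8, F_x = 0, F_y = 8, G_x = 16, G_y = 0
E_yy = 32, F_xy = 24, G_xx = 48
Compute both Brioschi determinants and normalise by (EG - F^2)^2.
M1 = [[-E_yy/2 + F_xy - G_xx/2, E_x/2, F_x - E_y/2], [F_y - G_x/2, E, F], [G_y/2, F, G]] = [[-16, -2, -4], [0, 2, 2], [0, 2, 5]]; det M1 = -96
M2 = [[0, E_y/2, G_x/2], [E_y/2, E, F], [G_x/2, F, G]] = [[0, 4, 8], [4, 2, 2], [8, 2, 5]]; det M2 = -80
det M1 - det M2 = -16; K = -16 / (6)^2 = -4/9

Answer: K = -4/9


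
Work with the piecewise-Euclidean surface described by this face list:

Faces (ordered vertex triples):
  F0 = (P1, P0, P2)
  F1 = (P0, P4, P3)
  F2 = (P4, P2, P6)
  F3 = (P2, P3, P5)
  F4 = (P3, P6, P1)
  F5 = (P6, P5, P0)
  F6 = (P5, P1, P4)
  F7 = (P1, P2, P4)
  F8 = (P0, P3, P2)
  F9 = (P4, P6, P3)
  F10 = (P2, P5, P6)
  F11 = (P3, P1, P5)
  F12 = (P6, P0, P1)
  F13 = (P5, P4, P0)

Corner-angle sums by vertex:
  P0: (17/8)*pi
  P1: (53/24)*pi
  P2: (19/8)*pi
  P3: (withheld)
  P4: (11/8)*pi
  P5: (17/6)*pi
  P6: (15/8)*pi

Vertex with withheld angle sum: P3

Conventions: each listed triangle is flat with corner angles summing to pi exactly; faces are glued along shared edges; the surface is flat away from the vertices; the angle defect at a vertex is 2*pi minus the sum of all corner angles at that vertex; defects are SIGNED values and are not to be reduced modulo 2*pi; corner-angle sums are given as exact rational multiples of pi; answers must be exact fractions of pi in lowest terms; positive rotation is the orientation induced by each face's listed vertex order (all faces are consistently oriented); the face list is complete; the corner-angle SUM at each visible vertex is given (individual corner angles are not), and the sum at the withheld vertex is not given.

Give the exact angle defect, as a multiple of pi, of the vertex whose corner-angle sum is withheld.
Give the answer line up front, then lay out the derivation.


Answer: defect(P3) = (19/24)*pi

V = 7, E = 21, F = 14; chi = V - E + F = 0
Gauss-Bonnet: total defect = 2*pi*chi = 0; visible defects sum to (-19/24)*pi


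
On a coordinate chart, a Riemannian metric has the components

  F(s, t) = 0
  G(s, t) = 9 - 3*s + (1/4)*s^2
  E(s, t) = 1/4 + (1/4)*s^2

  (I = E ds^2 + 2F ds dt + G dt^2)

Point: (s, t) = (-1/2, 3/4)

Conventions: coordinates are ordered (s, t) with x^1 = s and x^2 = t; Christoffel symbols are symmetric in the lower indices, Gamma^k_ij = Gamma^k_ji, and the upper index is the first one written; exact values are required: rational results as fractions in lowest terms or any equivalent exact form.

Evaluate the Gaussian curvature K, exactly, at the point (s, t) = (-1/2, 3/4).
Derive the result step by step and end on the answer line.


E = 5/16, F = 0, G = 169/16, EG - F^2 = 845/256 at the point
E_s = -1/4, E_t = 0, F_s = 0, F_t = 0, G_s = -13/4, G_t = 0
E_tt = 0, F_st = 0, G_ss = 1/2
Evaluate Brioschi's two determinant matrices M1, M2 and divide by (EG - F^2)^2.
M1 = [[-E_tt/2 + F_st - G_ss/2, E_s/2, F_s - E_t/2], [F_t - G_s/2, E, F], [G_t/2, F, G]] = [[-1/4, -1/8, 0], [13/8, 5/16, 0], [0, 0, 169/16]]; det M1 = 169/128
M2 = [[0, E_t/2, G_s/2], [E_t/2, E, F], [G_s/2, F, G]] = [[0, 0, -13/8], [0, 5/16, 0], [-13/8, 0, 169/16]]; det M2 = -845/1024
det M1 - det M2 = 2197/1024; K = 2197/1024 / (845/256)^2 = 64/325

Answer: K = 64/325


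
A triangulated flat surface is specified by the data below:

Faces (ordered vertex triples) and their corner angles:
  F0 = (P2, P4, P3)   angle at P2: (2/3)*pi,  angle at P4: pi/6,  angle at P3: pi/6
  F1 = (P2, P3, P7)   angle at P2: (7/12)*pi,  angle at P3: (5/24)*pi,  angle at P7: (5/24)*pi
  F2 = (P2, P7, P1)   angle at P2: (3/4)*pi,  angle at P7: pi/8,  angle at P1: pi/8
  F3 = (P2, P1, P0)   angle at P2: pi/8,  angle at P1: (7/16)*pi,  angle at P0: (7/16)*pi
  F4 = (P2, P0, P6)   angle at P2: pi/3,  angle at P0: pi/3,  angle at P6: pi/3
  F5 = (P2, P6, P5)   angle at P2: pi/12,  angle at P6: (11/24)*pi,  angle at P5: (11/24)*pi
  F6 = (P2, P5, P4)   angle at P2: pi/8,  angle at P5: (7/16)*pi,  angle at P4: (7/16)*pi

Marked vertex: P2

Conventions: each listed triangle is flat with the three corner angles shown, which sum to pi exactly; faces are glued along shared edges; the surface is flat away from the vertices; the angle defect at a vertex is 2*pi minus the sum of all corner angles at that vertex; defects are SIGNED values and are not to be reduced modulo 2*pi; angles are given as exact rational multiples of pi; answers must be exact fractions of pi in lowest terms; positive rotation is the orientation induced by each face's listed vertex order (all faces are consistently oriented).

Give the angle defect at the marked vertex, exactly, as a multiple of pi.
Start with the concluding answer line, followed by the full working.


Answer: defect(P2) = (-2/3)*pi

Sum of corner angles at P2: (8/3)*pi
defect = 2*pi - (8/3)*pi


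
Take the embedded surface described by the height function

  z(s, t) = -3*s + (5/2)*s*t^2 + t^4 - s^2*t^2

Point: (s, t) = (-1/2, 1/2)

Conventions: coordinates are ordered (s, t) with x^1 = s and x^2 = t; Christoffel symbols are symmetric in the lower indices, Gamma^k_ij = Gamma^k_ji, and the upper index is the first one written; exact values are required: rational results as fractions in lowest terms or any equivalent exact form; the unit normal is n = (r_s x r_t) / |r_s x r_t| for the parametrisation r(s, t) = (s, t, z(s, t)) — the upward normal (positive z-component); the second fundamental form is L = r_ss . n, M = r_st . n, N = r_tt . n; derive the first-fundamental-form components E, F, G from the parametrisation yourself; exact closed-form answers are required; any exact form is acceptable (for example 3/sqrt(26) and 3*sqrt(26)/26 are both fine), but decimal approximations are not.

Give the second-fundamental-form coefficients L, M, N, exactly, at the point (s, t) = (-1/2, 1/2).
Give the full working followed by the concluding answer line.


z_s = -17/8, z_t = -1, z_ss = -1/2, z_st = 7/2, z_tt = 0
E = 353/64, F = 17/8, G = 2; answer radicand W^2 = 417/64
unnormalised second-form numerators: l = -1/2, m = 7/2, n = 0; L = l/sqrt(417/64), and similarly M = m/sqrt(W^2), N = n/sqrt(W^2)

Answer: L = -4*sqrt(417)/417, M = 28*sqrt(417)/417, N = 0


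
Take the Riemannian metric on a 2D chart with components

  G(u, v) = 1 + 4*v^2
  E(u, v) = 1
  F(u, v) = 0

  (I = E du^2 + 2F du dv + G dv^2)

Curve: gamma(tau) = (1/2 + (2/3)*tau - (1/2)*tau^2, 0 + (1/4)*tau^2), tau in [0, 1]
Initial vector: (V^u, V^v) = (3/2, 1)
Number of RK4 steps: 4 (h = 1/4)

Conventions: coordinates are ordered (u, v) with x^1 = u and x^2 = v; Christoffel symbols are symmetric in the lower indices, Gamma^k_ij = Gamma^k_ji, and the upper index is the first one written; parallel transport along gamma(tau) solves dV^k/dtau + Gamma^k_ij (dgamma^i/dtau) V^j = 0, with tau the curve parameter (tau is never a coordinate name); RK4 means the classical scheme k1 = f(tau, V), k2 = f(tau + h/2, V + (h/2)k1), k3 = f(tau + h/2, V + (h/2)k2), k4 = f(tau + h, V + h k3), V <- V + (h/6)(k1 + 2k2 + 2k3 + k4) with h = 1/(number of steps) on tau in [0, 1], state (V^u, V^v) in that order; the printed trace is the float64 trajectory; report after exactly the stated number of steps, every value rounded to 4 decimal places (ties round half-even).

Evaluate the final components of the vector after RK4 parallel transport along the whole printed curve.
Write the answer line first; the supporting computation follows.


Answer: V^u = 1.5000, V^v = 0.8944

gamma'(tau) = (2/3 - tau, (1/2)*tau); f(tau, V)^k = -Gamma^k_ij(gamma(tau)) gamma'^i(tau) V^j; h = 1/4; intermediate values shown to 6 dp
curve data and Christoffel symbols at the stage parameters:
  tau = 0.000000: gamma = (0.500000, 0.000000), gamma' = (0.666667, 0.000000); Gamma_uuu = 0.000000, Gamma_uuv = 0.000000, Gamma_uvv = 0.000000, Gamma_vuu = 0.000000, Gamma_vuv = 0.000000, Gamma_vvv = 0.000000
  tau = 0.125000: gamma = (0.575521, 0.003906), gamma' = (0.541667, 0.062500); Gamma_uuu = 0.000000, Gamma_uuv = 0.000000, Gamma_uvv = 0.000000, Gamma_vuu = 0.000000, Gamma_vuv = 0.000000, Gamma_vvv = 0.015624
  tau = 0.250000: gamma = (0.635417, 0.015625), gamma' = (0.416667, 0.125000); Gamma_uuu = 0.000000, Gamma_uuv = 0.000000, Gamma_uvv = 0.000000, Gamma_vuu = 0.000000, Gamma_vuv = 0.000000, Gamma_vvv = 0.062439
  tau = 0.375000: gamma = (0.679688, 0.035156), gamma' = (0.291667, 0.187500); Gamma_uuu = 0.000000, Gamma_uuv = 0.000000, Gamma_uvv = 0.000000, Gamma_vuu = 0.000000, Gamma_vuv = 0.000000, Gamma_vvv = 0.139933
  tau = 0.500000: gamma = (0.708333, 0.062500), gamma' = (0.166667, 0.250000); Gamma_uuu = 0.000000, Gamma_uuv = 0.000000, Gamma_uvv = 0.000000, Gamma_vuu = 0.000000, Gamma_vuv = 0.000000, Gamma_vvv = 0.246154
  tau = 0.625000: gamma = (0.721354, 0.097656), gamma' = (0.041667, 0.312500); Gamma_uuu = 0.000000, Gamma_uuv = 0.000000, Gamma_uvv = 0.000000, Gamma_vuu = 0.000000, Gamma_vuv = 0.000000, Gamma_vvv = 0.376271
  tau = 0.750000: gamma = (0.718750, 0.140625), gamma' = (-0.083333, 0.375000); Gamma_uuu = 0.000000, Gamma_uuv = 0.000000, Gamma_uvv = 0.000000, Gamma_vuu = 0.000000, Gamma_vuv = 0.000000, Gamma_vvv = 0.521267
  tau = 0.875000: gamma = (0.700521, 0.191406), gamma' = (-0.208333, 0.437500); Gamma_uuu = 0.000000, Gamma_uuv = 0.000000, Gamma_uvv = 0.000000, Gamma_vuu = 0.000000, Gamma_vuv = 0.000000, Gamma_vvv = 0.667767
  tau = 1.000000: gamma = (0.666667, 0.250000), gamma' = (-0.333333, 0.500000); Gamma_uuu = 0.000000, Gamma_uuv = 0.000000, Gamma_uvv = 0.000000, Gamma_vuu = 0.000000, Gamma_vuv = 0.000000, Gamma_vvv = 0.800000
step 0: V^u = 1.5000, V^v = 1.0000
step 1: k1 = (0.000000, 0.000000), k2 = (0.000000, -0.000977), k3 = (0.000000, -0.000976), k4 = (0.000000, -0.007803); V <- V + (h/6)(k1 + 2k2 + 2k3 + k4): V^u = 1.5000, V^v = 0.9995
step 2: k1 = (0.000000, -0.007801), k2 = (0.000000, -0.026199), k3 = (0.000000, -0.026139), k4 = (0.000000, -0.061106); V <- V + (h/6)(k1 + 2k2 + 2k3 + k4): V^u = 1.5000, V^v = 0.9923
step 3: k1 = (0.000000, -0.061063), k2 = (0.000000, -0.115779), k3 = (0.000000, -0.114975), k4 = (0.000000, -0.188347); V <- V + (h/6)(k1 + 2k2 + 2k3 + k4): V^u = 1.5000, V^v = 0.9627
step 4: k1 = (0.000000, -0.188176), k2 = (0.000000, -0.274367), k3 = (0.000000, -0.271219), k4 = (0.000000, -0.357941); V <- V + (h/6)(k1 + 2k2 + 2k3 + k4): V^u = 1.5000, V^v = 0.8944


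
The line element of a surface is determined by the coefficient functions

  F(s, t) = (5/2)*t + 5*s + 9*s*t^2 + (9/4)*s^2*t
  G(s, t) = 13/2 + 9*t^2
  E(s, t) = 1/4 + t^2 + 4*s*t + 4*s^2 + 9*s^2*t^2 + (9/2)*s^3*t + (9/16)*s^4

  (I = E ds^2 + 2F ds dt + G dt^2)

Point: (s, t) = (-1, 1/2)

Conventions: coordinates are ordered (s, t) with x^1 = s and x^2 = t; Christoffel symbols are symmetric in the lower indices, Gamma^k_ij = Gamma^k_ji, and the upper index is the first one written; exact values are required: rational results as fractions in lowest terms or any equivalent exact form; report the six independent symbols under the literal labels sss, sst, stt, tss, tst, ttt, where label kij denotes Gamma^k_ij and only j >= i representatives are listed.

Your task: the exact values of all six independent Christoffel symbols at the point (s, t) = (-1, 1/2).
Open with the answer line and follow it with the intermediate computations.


Answer: Gamma_sss = -177/97, Gamma_sst = 210/97, Gamma_stt = -488/97, Gamma_tss = -103/194, Gamma_tst = 117/97, Gamma_ttt = -222/97

E = 49/16, F = -39/8, G = 35/4 at the point
E_s = -6, E_t = 3/2, F_s = 5, F_t = -17/4, G_s = 0, G_t = 9
EG - F^2 = 97/32;  g^inv = (32/97) * [[35/4, 39/8], [39/8, 49/16]]
first-kind symbols [ij,l] = (1/2)(d_i g_jl + d_j g_il - d_l g_ij): [ss,s] = E_s/2 = -3, [ss,t] = F_s - E_t/2 = 17/4, [st,s] = E_t/2 = 3/4, [st,t] = G_s/2 = 0, [tt,s] = F_t - G_s/2 = -17/4, [tt,t] = G_t/2 = 9/2
Gamma^s_ij = (G*[ij,s] - F*[ij,t])/(EG - F^2), Gamma^t_ij = (E*[ij,t] - F*[ij,s])/(EG - F^2)


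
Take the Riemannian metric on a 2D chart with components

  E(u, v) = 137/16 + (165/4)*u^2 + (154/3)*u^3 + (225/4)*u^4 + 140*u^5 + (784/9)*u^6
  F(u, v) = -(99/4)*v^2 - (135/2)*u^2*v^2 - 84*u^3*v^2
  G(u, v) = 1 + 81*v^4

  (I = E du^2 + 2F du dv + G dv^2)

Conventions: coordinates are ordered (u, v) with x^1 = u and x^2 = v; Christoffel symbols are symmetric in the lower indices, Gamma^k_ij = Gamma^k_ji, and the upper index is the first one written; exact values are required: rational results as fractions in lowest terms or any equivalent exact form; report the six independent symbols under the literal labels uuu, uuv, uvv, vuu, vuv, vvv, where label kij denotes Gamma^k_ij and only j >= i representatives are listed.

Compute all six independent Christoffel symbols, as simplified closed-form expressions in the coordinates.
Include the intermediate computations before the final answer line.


E = 137/16 + (165/4)*u^2 + (154/3)*u^3 + (225/4)*u^4 + 140*u^5 + (784/9)*u^6; F = -(99/4)*v^2 - (135/2)*u^2*v^2 - 84*u^3*v^2; G = 1 + 81*v^4
Gamma^k_ij = (1/2) g^{kl} (d_i g_jl + d_j g_il - d_l g_ij), with g^inv = (1/(EG-F^2)) [[G, -F], [-F, E]]
first partials: E_u = (165/2)*u + 154*u^2 + 225*u^3 + 700*u^4 + (1568/3)*u^5, E_v = 0, F_u = -135*u*v^2 - 252*u^2*v^2, F_v = -(99/2)*v - 135*u^2*v - 168*u^3*v, G_u = 0, G_v = 324*v^3
D = EG - F^2 = 137/16 + (165/4)*u^2 + (154/3)*u^3 + 81*v^4 + (225/4)*u^4 + 140*u^5 + (784/9)*u^6
expanded: Gamma^u_uu = (G E_u - 2F F_u + F E_v)/(2D), Gamma^u_uv = (G E_v - F G_u)/(2D), Gamma^u_vv = (2G F_v - G G_u - F G_v)/(2D), Gamma^v_uu = (2E F_u - E E_v - F E_u)/(2D), Gamma^v_uv = (E G_u - F E_v)/(2D), Gamma^v_vv = (E G_v - 2F F_v + F G_u)/(2D); substitute and cancel common factors

Answer: Gamma_uuu = (37632*u^5 + 50400*u^4 + 16200*u^3 + 11088*u^2 + 5940*u)/(12544*u^6 + 20160*u^5 + 8100*u^4 + 7392*u^3 + 5940*u^2 + 11664*v^4 + 1233), Gamma_uuv = 0, Gamma_uvv = (-24192*u^3*v - 19440*u^2*v - 7128*v)/(12544*u^6 + 20160*u^5 + 8100*u^4 + 7392*u^3 + 5940*u^2 + 11664*v^4 + 1233), Gamma_vuu = (-36288*u^2*v^2 - 19440*u*v^2)/(12544*u^6 + 20160*u^5 + 8100*u^4 + 7392*u^3 + 5940*u^2 + 11664*v^4 + 1233), Gamma_vuv = 0, Gamma_vvv = 23328*v^3/(12544*u^6 + 20160*u^5 + 8100*u^4 + 7392*u^3 + 5940*u^2 + 11664*v^4 + 1233)


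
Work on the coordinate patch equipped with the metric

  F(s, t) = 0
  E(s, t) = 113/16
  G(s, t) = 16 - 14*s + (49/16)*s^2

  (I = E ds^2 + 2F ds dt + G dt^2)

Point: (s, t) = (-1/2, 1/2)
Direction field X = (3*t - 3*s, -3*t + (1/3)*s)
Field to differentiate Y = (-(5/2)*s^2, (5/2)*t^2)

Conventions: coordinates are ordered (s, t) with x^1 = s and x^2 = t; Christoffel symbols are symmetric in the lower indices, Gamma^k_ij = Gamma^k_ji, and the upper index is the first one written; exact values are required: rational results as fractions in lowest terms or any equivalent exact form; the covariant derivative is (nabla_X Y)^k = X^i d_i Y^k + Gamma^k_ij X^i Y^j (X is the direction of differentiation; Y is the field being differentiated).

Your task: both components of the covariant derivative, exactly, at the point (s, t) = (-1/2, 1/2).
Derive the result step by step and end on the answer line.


E = 113/16, F = 0, G = 1521/64 at the point
E_s = 0, E_t = 0, F_s = 0, F_t = 0, G_s = -273/16, G_t = 0
EG - F^2 = 171873/1024;  g^inv = (1024/171873) * [[1521/64, 0], [0, 113/16]]
first-kind symbols [ij,l] = (1/2)(d_i g_jl + d_j g_il - d_l g_ij): [ss,s] = E_s/2 = 0, [ss,t] = F_s - E_t/2 = 0, [st,s] = E_t/2 = 0, [st,t] = G_s/2 = -273/32, [tt,s] = F_t - G_s/2 = 273/32, [tt,t] = G_t/2 = 0
Gamma^s_ij = (G*[ij,s] - F*[ij,t])/(EG - F^2), Gamma^t_ij = (E*[ij,t] - F*[ij,s])/(EG - F^2)
Gamma_sss = 0, Gamma_sst = 0, Gamma_stt = 273/226, Gamma_tss = 0, Gamma_tst = -14/39, Gamma_ttt = 0
X = (3, -5/3), Y = (-5/8, 5/8) at the point

Answer: (nabla_X Y)^s = 11285/1808, (nabla_X Y)^t = -610/117


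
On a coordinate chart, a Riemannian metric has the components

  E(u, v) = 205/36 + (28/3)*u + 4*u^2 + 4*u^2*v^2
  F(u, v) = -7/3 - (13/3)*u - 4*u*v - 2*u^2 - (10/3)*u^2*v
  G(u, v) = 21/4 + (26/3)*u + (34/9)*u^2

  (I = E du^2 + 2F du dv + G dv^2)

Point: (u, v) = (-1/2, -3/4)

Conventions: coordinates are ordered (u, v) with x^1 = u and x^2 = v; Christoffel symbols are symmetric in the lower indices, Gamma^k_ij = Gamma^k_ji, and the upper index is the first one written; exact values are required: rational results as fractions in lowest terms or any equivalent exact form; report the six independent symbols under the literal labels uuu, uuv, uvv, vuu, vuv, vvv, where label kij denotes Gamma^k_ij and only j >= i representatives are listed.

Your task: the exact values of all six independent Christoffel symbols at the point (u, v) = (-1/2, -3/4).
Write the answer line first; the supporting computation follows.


Answer: Gamma_uuu = 444/905, Gamma_uuv = 1230/1267, Gamma_uvv = -6164/6335, Gamma_vuu = -159/905, Gamma_vuv = 2683/1267, Gamma_vvv = -5106/6335

E = 373/144, F = -37/24, G = 67/36 at the point
E_u = 37/12, E_v = -3/2, F_u = -11/6, F_v = 7/6, G_u = 44/9, G_v = 0
EG - F^2 = 6335/2592;  g^inv = (2592/6335) * [[67/36, 37/24], [37/24, 373/144]]
first-kind symbols [ij,l] = (1/2)(d_i g_jl + d_j g_il - d_l g_ij): [uu,u] = E_u/2 = 37/24, [uu,v] = F_u - E_v/2 = -13/12, [uv,u] = E_v/2 = -3/4, [uv,v] = G_u/2 = 22/9, [vv,u] = F_v - G_u/2 = -23/18, [vv,v] = G_v/2 = 0
Gamma^u_ij = (G*[ij,u] - F*[ij,v])/(EG - F^2), Gamma^v_ij = (E*[ij,v] - F*[ij,u])/(EG - F^2)


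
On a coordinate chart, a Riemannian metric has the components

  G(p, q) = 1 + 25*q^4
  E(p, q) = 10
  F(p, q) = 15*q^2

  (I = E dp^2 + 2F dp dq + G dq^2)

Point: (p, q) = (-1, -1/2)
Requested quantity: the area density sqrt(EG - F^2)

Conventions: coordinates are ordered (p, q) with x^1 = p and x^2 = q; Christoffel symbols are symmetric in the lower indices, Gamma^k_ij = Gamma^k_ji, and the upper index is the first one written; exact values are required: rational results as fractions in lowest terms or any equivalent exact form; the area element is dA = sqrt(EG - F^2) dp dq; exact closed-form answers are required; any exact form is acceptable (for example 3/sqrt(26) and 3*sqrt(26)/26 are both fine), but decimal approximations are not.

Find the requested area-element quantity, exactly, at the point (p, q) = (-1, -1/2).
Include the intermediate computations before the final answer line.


E = 10, F = 15/4, G = 41/16; EG - F^2 = 185/16

Answer: sqrt(EG - F^2) = sqrt(185)/4


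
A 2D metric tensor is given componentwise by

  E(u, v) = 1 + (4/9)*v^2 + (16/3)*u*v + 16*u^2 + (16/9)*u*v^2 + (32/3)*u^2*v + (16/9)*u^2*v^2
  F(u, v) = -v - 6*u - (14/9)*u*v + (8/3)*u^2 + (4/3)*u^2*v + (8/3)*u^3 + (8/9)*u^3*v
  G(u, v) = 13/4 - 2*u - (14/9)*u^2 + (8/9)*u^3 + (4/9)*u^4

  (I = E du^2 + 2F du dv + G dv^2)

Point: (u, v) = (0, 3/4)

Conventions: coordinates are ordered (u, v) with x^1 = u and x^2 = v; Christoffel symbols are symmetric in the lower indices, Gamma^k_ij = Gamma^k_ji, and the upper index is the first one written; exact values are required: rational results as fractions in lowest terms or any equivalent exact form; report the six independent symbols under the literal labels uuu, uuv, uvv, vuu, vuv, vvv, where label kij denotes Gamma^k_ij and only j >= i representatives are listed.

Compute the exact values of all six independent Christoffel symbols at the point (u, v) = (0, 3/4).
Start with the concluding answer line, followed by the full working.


Answer: Gamma_uuu = 5/7, Gamma_uuv = 2/21, Gamma_uvv = 0, Gamma_vuu = -15/7, Gamma_vuv = -2/7, Gamma_vvv = 0

E = 5/4, F = -3/4, G = 13/4 at the point
E_u = 5, E_v = 2/3, F_u = -43/6, F_v = -1, G_u = -2, G_v = 0
EG - F^2 = 7/2;  g^inv = (2/7) * [[13/4, 3/4], [3/4, 5/4]]
first-kind symbols [ij,l] = (1/2)(d_i g_jl + d_j g_il - d_l g_ij): [uu,u] = E_u/2 = 5/2, [uu,v] = F_u - E_v/2 = -15/2, [uv,u] = E_v/2 = 1/3, [uv,v] = G_u/2 = -1, [vv,u] = F_v - G_u/2 = 0, [vv,v] = G_v/2 = 0
Gamma^u_ij = (G*[ij,u] - F*[ij,v])/(EG - F^2), Gamma^v_ij = (E*[ij,v] - F*[ij,u])/(EG - F^2)


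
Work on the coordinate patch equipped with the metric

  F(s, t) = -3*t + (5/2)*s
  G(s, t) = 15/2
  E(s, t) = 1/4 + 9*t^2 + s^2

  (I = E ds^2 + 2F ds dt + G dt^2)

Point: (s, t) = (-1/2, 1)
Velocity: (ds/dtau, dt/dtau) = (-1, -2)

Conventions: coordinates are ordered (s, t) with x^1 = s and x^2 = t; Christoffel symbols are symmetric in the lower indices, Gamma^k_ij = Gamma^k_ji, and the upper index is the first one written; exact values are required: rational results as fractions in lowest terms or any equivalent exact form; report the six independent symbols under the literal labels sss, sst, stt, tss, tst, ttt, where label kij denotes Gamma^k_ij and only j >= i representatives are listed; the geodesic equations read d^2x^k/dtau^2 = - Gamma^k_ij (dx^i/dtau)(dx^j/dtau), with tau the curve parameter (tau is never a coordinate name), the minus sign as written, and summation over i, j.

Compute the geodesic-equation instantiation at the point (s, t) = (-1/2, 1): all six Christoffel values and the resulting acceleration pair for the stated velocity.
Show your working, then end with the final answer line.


E = 19/2, F = -17/4, G = 15/2 at the point
E_s = -1, E_t = 18, F_s = 5/2, F_t = -3, G_s = 0, G_t = 0
EG - F^2 = 851/16;  g^inv = (16/851) * [[15/2, 17/4], [17/4, 19/2]]
first-kind symbols [ij,l] = (1/2)(d_i g_jl + d_j g_il - d_l g_ij): [ss,s] = E_s/2 = -1/2, [ss,t] = F_s - E_t/2 = -13/2, [st,s] = E_t/2 = 9, [st,t] = G_s/2 = 0, [tt,s] = F_t - G_s/2 = -3, [tt,t] = G_t/2 = 0
Gamma^s_ij = (G*[ij,s] - F*[ij,t])/(EG - F^2), Gamma^t_ij = (E*[ij,t] - F*[ij,s])/(EG - F^2)
Gamma_sss = -502/851, Gamma_sst = 1080/851, Gamma_stt = -360/851, Gamma_tss = -1022/851, Gamma_tst = 612/851, Gamma_ttt = -204/851
d^2s/dtau^2 = -(Gamma_sss*(-1)^2 + 2*Gamma_sst*(-1)*(-2) + Gamma_stt*(-2)^2) = -2378/851
d^2t/dtau^2 = -(Gamma_tss*(-1)^2 + 2*Gamma_tst*(-1)*(-2) + Gamma_ttt*(-2)^2) = -610/851

Answer: Gamma_sss = -502/851, Gamma_sst = 1080/851, Gamma_stt = -360/851, Gamma_tss = -1022/851, Gamma_tst = 612/851, Gamma_ttt = -204/851; accelerations (d^2s/dtau^2, d^2t/dtau^2) = (-2378/851, -610/851)
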